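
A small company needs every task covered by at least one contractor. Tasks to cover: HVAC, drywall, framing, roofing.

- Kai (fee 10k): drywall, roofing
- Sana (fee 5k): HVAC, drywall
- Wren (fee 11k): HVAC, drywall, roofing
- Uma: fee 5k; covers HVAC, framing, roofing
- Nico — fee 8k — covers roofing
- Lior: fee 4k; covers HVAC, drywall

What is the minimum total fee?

Choose Uma and Lior: together they cover HVAC, drywall, framing, roofing — every task.
Total fee: 5 + 4 = 9.
No cover costs less than 9.

9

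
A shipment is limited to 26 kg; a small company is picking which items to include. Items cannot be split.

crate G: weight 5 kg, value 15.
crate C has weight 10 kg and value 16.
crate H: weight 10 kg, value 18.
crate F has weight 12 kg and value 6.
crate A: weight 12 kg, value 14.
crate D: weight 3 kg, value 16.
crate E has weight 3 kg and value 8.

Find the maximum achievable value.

58

This is an integer program with binary decision variables.
Allowing fractional choices, the relaxed optimum would be about 65.0, but items are indivisible.
crate C + crate H + crate D + crate E: weight 10 + 10 + 3 + 3 = 26 ≤ 26, value 16 + 18 + 16 + 8 = 58.
crate G + crate C + crate D + crate E: weight 5 + 10 + 3 + 3 = 21 ≤ 26, value 15 + 16 + 16 + 8 = 55.
crate G + crate H + crate D + crate E: weight 5 + 10 + 3 + 3 = 21 ≤ 26, value 15 + 18 + 16 + 8 = 57.
Best is crate C, crate H, crate D, and crate E with total value 58.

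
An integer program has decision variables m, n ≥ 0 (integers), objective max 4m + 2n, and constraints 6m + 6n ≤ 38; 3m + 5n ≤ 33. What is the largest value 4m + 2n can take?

The continuous relaxation peaks at (6.33, 0) with value 25.33; rounding to a feasible lattice point costs some objective.
(m,n)=(6,0): 6·6+6·0=36≤38, 3·6+5·0=18≤33, objective 24.
(m,n)=(5,1): 6·5+6·1=36≤38, 3·5+5·1=20≤33, objective 22.
(m,n)=(5,0): 6·5+6·0=30≤38, 3·5+5·0=15≤33, objective 20.
The best lattice point is (6,0), giving 24.

24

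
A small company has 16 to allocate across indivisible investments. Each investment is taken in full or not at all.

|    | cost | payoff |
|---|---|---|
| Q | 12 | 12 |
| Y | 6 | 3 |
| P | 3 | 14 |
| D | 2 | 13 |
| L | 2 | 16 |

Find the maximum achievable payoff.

46

Take Y, P, D, and L: cost 6 + 3 + 2 + 2 = 13 ≤ 16, payoff 3 + 14 + 13 + 16 = 46.
No other feasible combination does better.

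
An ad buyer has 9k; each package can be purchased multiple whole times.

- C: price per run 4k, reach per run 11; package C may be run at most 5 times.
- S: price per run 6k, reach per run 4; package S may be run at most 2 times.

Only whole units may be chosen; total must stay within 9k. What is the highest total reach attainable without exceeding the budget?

22

This is a bounded integer knapsack.
C has the best ratio (11/4); taking only C gives at most 2×11 = 22 (stopped by the price limit).
Optimal: 2×C: price 8 ≤ 9, reach 2·11 = 22.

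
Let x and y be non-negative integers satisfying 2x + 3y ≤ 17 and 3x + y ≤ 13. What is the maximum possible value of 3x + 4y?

23

The continuous relaxation peaks at (3.14, 3.57) with value 23.71; rounding to a feasible lattice point costs some objective.
(x,y)=(1,5): 2·1+3·5=17≤17, 3·1+1·5=8≤13, objective 23.
(x,y)=(2,4): 2·2+3·4=16≤17, 3·2+1·4=10≤13, objective 22.
(x,y)=(3,3): 2·3+3·3=15≤17, 3·3+1·3=12≤13, objective 21.
Maximum is 23 at (x,y)=(1,5).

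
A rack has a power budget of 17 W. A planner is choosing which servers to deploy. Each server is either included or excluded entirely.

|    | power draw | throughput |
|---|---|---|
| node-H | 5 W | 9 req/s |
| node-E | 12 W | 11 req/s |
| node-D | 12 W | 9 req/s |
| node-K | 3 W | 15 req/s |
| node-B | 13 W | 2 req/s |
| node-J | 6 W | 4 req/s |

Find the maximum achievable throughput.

Take node-H, node-K, and node-J: power draw 5 + 3 + 6 = 14 ≤ 17, throughput 9 + 15 + 4 = 28.
No other feasible combination does better.

28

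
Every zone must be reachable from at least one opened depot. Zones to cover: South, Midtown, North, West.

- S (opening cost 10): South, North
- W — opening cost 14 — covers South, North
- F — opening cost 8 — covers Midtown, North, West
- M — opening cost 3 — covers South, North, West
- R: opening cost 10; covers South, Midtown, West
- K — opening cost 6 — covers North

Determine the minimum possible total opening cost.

11

This is a weighted set-cover instance.
Choose F and M: together they cover South, Midtown, North, West — every zone.
Total opening cost: 8 + 3 = 11.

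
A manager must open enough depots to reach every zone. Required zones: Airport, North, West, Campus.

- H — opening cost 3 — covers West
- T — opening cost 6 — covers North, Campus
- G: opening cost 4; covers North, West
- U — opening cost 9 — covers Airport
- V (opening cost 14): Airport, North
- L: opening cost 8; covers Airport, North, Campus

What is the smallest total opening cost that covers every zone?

Choose H and L: together they cover Airport, North, West, Campus — every zone.
Total opening cost: 3 + 8 = 11.

11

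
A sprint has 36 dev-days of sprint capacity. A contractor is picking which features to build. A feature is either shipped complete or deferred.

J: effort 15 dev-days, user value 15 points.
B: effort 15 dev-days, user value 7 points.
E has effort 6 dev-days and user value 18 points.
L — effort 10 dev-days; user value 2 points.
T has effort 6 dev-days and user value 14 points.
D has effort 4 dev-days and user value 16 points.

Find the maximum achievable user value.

63

Allowing fractional choices, the relaxed optimum would be about 65.3, but features are indivisible.
J + E + T + D: effort 15 + 6 + 6 + 4 = 31 ≤ 36, user value 15 + 18 + 14 + 16 = 63.
B + E + T + D: effort 15 + 6 + 6 + 4 = 31 ≤ 36, user value 7 + 18 + 14 + 16 = 55.
J + E + L + D: effort 15 + 6 + 10 + 4 = 35 ≤ 36, user value 15 + 18 + 2 + 16 = 51.
Best is J, E, T, and D with total user value 63.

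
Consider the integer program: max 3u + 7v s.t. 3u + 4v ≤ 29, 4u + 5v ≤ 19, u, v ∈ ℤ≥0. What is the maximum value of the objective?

24

Relaxing integrality, the LP optimum is 26.60 at (u,v) = (0, 3.8), which is not an integer point.
(u,v)=(1,3): 3·1+4·3=15≤29, 4·1+5·3=19≤19, objective 24.
(u,v)=(0,3): 3·0+4·3=12≤29, 4·0+5·3=15≤19, objective 21.
The best lattice point is (1,3), giving 24.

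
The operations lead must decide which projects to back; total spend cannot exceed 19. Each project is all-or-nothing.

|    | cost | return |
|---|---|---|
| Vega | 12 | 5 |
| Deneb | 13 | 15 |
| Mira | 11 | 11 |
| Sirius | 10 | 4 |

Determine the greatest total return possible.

Take Deneb: cost 13 ≤ 19, return 15.
No other feasible combination does better.

15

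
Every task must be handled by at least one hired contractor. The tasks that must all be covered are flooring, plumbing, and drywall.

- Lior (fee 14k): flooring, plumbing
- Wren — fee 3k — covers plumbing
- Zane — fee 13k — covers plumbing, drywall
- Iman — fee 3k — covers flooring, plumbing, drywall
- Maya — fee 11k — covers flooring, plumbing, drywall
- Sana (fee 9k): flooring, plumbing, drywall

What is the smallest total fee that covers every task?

3

Iman alone covers flooring, plumbing, drywall — every task.
Total fee: 3.
No cover costs less than 3.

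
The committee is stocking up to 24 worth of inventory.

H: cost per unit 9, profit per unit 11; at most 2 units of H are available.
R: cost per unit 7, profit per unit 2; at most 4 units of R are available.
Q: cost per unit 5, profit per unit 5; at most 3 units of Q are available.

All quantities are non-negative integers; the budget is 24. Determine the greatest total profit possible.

2×H and 1×Q: cost 23 ≤ 24, profit 2·11 + 1·5 = 27.
1×H and 3×Q: cost 24 ≤ 24, profit 1·11 + 3·5 = 26.
Best is 27.

27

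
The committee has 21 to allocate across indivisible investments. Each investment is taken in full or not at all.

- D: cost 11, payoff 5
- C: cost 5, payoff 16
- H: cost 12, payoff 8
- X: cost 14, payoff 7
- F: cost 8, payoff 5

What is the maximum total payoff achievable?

Take C and H: cost 5 + 12 = 17 ≤ 21, payoff 16 + 8 = 24.
No other feasible combination does better.

24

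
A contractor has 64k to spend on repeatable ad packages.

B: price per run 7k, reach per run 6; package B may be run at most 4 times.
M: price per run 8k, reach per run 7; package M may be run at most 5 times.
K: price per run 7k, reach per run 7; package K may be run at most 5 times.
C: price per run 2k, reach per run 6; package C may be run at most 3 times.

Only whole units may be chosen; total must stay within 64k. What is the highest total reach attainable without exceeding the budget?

Take 1×B, 2×M, 5×K, and 3×C: price 64 ≤ 64, reach 1·6 + 2·7 + 5·7 + 3·6 = 73.
C has the best ratio (6/2) and is taken to its limit of 3; remaining capacity is filled optimally with the others.

73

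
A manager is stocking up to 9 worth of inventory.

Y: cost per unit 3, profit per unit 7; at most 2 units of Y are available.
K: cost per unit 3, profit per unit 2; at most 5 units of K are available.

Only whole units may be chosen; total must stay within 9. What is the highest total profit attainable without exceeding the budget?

This is a bounded integer knapsack.
Take 2×Y and 1×K: cost 9 ≤ 9, profit 2·7 + 1·2 = 16.
Y has the best ratio (7/3) and is taken to its limit of 2; remaining capacity is filled optimally with the others.

16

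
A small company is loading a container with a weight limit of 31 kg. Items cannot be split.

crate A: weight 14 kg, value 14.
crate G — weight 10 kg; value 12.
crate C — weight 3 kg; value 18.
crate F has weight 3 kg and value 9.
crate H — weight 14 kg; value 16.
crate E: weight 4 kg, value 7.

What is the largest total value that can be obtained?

55

This is a 0-1 knapsack instance.
Allowing fractional choices, the relaxed optimum would be about 58.6, but items are indivisible.
crate G + crate C + crate F + crate H: weight 10 + 3 + 3 + 14 = 30 ≤ 31, value 12 + 18 + 9 + 16 = 55.
crate G + crate C + crate H + crate E: weight 10 + 3 + 14 + 4 = 31 ≤ 31, value 12 + 18 + 16 + 7 = 53.
crate A + crate G + crate C + crate F: weight 14 + 10 + 3 + 3 = 30 ≤ 31, value 14 + 12 + 18 + 9 = 53.
Best is crate G, crate C, crate F, and crate H with total value 55.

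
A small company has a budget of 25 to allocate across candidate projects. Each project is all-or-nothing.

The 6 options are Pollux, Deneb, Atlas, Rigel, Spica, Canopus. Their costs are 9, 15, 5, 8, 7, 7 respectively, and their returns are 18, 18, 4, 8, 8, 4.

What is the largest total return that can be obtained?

36

Allowing fractional choices, the relaxed optimum would be about 37.1, but projects are indivisible.
Pollux + Rigel + Spica: cost 9 + 8 + 7 = 24 ≤ 25, return 18 + 8 + 8 = 34.
Pollux + Atlas + Spica: cost 9 + 5 + 7 = 21 ≤ 25, return 18 + 4 + 8 = 30.
Pollux + Deneb: cost 9 + 15 = 24 ≤ 25, return 18 + 18 = 36.
Best is Pollux and Deneb with total return 36.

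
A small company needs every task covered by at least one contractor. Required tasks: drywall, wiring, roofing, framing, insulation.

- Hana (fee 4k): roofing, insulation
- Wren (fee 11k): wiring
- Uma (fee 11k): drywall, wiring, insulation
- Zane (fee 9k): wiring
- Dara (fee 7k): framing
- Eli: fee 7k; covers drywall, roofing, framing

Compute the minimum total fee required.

This is an integer covering problem.
Choose Uma and Eli: together they cover drywall, wiring, roofing, framing, insulation — every task.
Total fee: 11 + 7 = 18.

18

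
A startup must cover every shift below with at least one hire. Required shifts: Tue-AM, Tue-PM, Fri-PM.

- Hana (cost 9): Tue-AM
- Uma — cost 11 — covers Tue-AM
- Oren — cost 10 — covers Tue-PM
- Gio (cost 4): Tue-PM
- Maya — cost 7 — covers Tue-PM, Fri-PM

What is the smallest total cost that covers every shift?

Choose Hana and Maya: together they cover Tue-AM, Tue-PM, Fri-PM — every shift.
Total cost: 9 + 7 = 16.
No cover costs less than 16.

16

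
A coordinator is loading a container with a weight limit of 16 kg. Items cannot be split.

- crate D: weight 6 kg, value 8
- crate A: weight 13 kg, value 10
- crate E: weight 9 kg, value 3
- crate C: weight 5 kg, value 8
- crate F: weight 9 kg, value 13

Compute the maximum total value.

crate D + crate C: weight 6 + 5 = 11 ≤ 16, value 8 + 8 = 16.
crate C + crate F: weight 5 + 9 = 14 ≤ 16, value 8 + 13 = 21.
crate D + crate F: weight 6 + 9 = 15 ≤ 16, value 8 + 13 = 21.
The maximum value is 21; one optimal choice is crate C and crate F.

21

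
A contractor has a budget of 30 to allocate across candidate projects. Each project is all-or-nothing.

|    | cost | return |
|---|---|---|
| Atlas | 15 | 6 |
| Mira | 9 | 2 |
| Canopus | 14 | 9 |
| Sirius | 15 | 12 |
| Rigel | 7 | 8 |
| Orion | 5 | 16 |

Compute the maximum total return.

36

Treat it as a binary knapsack problem.
Atlas + Rigel + Orion: cost 15 + 7 + 5 = 27 ≤ 30, return 6 + 8 + 16 = 30.
Canopus + Rigel + Orion: cost 14 + 7 + 5 = 26 ≤ 30, return 9 + 8 + 16 = 33.
Sirius + Rigel + Orion: cost 15 + 7 + 5 = 27 ≤ 30, return 12 + 8 + 16 = 36.
Best is Sirius, Rigel, and Orion with total return 36.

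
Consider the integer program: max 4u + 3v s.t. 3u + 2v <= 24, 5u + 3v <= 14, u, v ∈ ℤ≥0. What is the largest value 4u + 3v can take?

The continuous relaxation peaks at (0, 4.67) with value 14.00; rounding to a feasible lattice point costs some objective.
(u,v)=(1,3): 3·1+2·3=9≤24, 5·1+3·3=14≤14, objective 13.
(u,v)=(0,4): 3·0+2·4=8≤24, 5·0+3·4=12≤14, objective 12.
No feasible integer point exceeds 13.

13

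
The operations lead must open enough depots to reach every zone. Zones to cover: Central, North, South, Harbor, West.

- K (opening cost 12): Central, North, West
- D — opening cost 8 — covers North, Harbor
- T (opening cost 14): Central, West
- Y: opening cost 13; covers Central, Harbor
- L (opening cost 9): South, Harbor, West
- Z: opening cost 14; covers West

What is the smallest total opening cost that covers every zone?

21

This is a weighted set-cover instance.
Choose K and L: together they cover Central, North, South, Harbor, West — every zone.
Total opening cost: 12 + 9 = 21.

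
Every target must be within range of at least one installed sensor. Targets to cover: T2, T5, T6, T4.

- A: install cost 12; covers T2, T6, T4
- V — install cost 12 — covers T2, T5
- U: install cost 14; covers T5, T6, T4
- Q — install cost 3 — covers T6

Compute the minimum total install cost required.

The greedy cost-per-new-target heuristic would pick Q, A, and V for 27, but a cheaper cover exists.
Choose A and V: together they cover T2, T5, T6, T4 — every target.
Total install cost: 12 + 12 = 24.
No cover costs less than 24.

24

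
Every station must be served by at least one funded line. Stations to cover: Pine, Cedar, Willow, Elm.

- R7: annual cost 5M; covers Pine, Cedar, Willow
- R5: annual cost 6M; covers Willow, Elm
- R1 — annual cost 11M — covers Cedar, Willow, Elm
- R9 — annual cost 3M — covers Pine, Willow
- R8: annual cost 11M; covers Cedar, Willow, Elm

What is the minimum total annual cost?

Choose R7 and R5: together they cover Pine, Cedar, Willow, Elm — every station.
Total annual cost: 5 + 6 = 11.

11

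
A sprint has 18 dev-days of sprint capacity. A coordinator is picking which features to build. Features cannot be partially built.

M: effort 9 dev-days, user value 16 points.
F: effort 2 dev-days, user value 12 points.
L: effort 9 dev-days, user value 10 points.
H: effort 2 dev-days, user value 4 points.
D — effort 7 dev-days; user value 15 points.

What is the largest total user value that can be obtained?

43

Allowing fractional choices, the relaxed optimum would be about 43.4, but features are indivisible.
M + F + D: effort 9 + 2 + 7 = 18 ≤ 18, user value 16 + 12 + 15 = 43.
F + L + D: effort 2 + 9 + 7 = 18 ≤ 18, user value 12 + 10 + 15 = 37.
Best is M, F, and D with total user value 43.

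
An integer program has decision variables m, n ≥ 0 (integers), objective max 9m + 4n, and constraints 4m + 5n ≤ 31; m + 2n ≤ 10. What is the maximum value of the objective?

63

Relaxing integrality, the LP optimum is 69.75 at (m,n) = (7.75, 0), which is not an integer point.
(m,n)=(7,0): 4·7+5·0=28≤31, 1·7+2·0=7≤10, objective 63.
(m,n)=(6,1): 4·6+5·1=29≤31, 1·6+2·1=8≤10, objective 58.
(m,n)=(6,0): 4·6+5·0=24≤31, 1·6+2·0=6≤10, objective 54.
No feasible integer point exceeds 63.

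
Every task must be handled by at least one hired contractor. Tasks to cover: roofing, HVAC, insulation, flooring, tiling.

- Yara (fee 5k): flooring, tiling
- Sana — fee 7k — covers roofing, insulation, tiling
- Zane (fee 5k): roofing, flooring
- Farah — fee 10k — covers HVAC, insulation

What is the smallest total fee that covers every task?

This is an integer covering problem.
The greedy cost-per-new-task heuristic would pick Sana, Yara, and Farah for 22, but a cheaper cover exists.
Choose Yara, Zane, and Farah: together they cover roofing, HVAC, insulation, flooring, tiling — every task.
Total fee: 5 + 5 + 10 = 20.
No cover costs less than 20.

20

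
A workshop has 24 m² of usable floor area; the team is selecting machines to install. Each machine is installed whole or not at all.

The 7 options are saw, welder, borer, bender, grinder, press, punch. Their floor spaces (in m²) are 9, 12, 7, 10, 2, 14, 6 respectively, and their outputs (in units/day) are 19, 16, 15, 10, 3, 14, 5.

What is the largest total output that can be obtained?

This is an integer program with binary decision variables.
Allowing fractional choices, the relaxed optimum would be about 45.0, but machines are indivisible.
saw + borer + grinder + punch: floor space 9 + 7 + 2 + 6 = 24 ≤ 24, output 19 + 15 + 3 + 5 = 42.
saw + borer + punch: floor space 9 + 7 + 6 = 22 ≤ 24, output 19 + 15 + 5 = 39.
saw + welder + grinder: floor space 9 + 12 + 2 = 23 ≤ 24, output 19 + 16 + 3 = 38.
Best is saw, borer, grinder, and punch with total output 42.

42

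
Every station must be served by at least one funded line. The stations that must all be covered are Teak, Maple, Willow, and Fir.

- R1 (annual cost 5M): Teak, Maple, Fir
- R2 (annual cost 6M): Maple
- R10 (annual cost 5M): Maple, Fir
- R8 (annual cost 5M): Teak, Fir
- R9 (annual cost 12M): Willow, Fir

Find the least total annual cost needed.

17

Choose R1 and R9: together they cover Teak, Maple, Willow, Fir — every station.
Total annual cost: 5 + 12 = 17.
No cover costs less than 17.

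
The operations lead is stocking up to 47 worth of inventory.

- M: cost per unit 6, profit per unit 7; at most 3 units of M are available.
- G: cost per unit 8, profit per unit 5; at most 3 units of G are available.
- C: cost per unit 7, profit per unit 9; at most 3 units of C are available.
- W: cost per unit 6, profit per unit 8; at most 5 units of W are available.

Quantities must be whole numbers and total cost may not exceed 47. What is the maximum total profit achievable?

2×C and 5×W: cost 44 ≤ 47, profit 2·9 + 5·8 = 58.
3×C and 4×W: cost 45 ≤ 47, profit 3·9 + 4·8 = 59.
Best is 59.

59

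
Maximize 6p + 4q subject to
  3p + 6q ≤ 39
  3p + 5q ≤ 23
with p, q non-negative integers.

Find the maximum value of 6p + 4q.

42

(p,q)=(7,0): 3·7+6·0=21≤39, 3·7+5·0=21≤23, objective 42.
(p,q)=(6,1): 3·6+6·1=24≤39, 3·6+5·1=23≤23, objective 40.
(p,q)=(6,0): 3·6+6·0=18≤39, 3·6+5·0=18≤23, objective 36.
No feasible integer point exceeds 42.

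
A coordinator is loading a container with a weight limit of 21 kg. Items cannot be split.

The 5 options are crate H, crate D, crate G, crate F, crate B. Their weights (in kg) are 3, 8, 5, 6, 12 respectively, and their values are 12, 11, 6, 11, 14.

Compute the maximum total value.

37

This is an integer program with binary decision variables.
Take crate H, crate F, and crate B: weight 3 + 6 + 12 = 21 ≤ 21, value 12 + 11 + 14 = 37.
No other feasible combination does better.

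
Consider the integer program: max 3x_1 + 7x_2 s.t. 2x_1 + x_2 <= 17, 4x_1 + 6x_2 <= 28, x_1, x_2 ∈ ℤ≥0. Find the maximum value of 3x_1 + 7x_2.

31

(x_1,x_2)=(1,4): 2·1+1·4=6≤17, 4·1+6·4=28≤28, objective 31.
(x_1,x_2)=(0,4): 2·0+1·4=4≤17, 4·0+6·4=24≤28, objective 28.
(x_1,x_2)=(2,3): 2·2+1·3=7≤17, 4·2+6·3=26≤28, objective 27.
(x_1,x_2)=(1,3): 2·1+1·3=5≤17, 4·1+6·3=22≤28, objective 24.
The best lattice point is (1,4), giving 31.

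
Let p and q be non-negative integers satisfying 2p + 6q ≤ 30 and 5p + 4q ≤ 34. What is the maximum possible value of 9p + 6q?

60

The continuous relaxation peaks at (6.8, 0) with value 61.20; rounding to a feasible lattice point costs some objective.
(p,q)=(6,1): 2·6+6·1=18≤30, 5·6+4·1=34≤34, objective 60.
(p,q)=(5,2): 2·5+6·2=22≤30, 5·5+4·2=33≤34, objective 57.
Maximum is 60 at (p,q)=(6,1).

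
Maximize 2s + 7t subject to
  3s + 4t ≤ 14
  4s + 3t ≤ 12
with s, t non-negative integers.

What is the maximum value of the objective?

The continuous relaxation peaks at (0, 3.5) with value 24.50; rounding to a feasible lattice point costs some objective.
(s,t)=(0,3): 3·0+4·3=12≤14, 4·0+3·3=9≤12, objective 21.
(s,t)=(1,2): 3·1+4·2=11≤14, 4·1+3·2=10≤12, objective 16.
(s,t)=(0,2): 3·0+4·2=8≤14, 4·0+3·2=6≤12, objective 14.
Maximum is 21 at (s,t)=(0,3).

21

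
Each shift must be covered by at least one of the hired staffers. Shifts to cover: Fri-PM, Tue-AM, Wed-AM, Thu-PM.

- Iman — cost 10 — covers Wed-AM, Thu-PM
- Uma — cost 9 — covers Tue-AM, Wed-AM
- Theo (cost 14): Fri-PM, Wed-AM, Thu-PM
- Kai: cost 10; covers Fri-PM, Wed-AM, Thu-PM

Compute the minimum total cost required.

Choose Uma and Kai: together they cover Fri-PM, Tue-AM, Wed-AM, Thu-PM — every shift.
Total cost: 9 + 10 = 19.

19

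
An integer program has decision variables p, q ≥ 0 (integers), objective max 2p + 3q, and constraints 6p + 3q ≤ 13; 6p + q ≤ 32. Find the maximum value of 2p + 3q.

12

The continuous relaxation peaks at (0, 4.33) with value 13.00; rounding to a feasible lattice point costs some objective.
(p,q)=(0,4): 6·0+3·4=12≤13, 6·0+1·4=4≤32, objective 12.
(p,q)=(0,3): 6·0+3·3=9≤13, 6·0+1·3=3≤32, objective 9.
Maximum is 12 at (p,q)=(0,4).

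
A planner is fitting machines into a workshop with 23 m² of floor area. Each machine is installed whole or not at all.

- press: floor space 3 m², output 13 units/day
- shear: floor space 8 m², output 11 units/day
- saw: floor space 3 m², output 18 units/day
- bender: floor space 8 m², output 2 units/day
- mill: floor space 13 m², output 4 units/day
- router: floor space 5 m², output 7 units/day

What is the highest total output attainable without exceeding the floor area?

49

press + shear + saw: floor space 3 + 8 + 3 = 14 ≤ 23, output 13 + 11 + 18 = 42.
press + shear + saw + bender: floor space 3 + 8 + 3 + 8 = 22 ≤ 23, output 13 + 11 + 18 + 2 = 44.
press + shear + saw + router: floor space 3 + 8 + 3 + 5 = 19 ≤ 23, output 13 + 11 + 18 + 7 = 49.
Best is press, shear, saw, and router with total output 49.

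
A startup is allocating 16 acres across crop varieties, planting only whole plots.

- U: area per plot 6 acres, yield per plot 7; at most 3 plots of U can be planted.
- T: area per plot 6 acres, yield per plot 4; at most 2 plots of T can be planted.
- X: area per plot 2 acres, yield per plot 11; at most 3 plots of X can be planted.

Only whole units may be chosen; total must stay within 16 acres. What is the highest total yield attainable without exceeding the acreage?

40

Take 1×U and 3×X: area 12 ≤ 16, yield 1·7 + 3·11 = 40.
X has the best ratio (11/2) and is taken to its limit of 3; remaining capacity is filled optimally with the others.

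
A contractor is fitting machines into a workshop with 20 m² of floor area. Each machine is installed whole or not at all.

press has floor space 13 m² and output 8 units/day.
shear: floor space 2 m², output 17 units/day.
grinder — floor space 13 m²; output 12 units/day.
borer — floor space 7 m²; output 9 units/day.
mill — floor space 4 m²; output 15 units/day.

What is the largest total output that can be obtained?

Allowing fractional choices, the relaxed optimum would be about 47.5, but machines are indivisible.
press + shear + mill: floor space 13 + 2 + 4 = 19 ≤ 20, output 8 + 17 + 15 = 40.
shear + borer + mill: floor space 2 + 7 + 4 = 13 ≤ 20, output 17 + 9 + 15 = 41.
shear + grinder + mill: floor space 2 + 13 + 4 = 19 ≤ 20, output 17 + 12 + 15 = 44.
Best is shear, grinder, and mill with total output 44.

44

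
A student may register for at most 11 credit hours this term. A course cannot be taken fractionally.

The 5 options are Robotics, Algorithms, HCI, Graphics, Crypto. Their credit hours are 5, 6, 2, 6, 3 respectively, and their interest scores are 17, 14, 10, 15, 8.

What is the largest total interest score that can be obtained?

35

Robotics + HCI + Crypto: credit hours 5 + 2 + 3 = 10 ≤ 11, interest score 17 + 10 + 8 = 35.
HCI + Graphics + Crypto: credit hours 2 + 6 + 3 = 11 ≤ 11, interest score 10 + 15 + 8 = 33.
Robotics + Graphics: credit hours 5 + 6 = 11 ≤ 11, interest score 17 + 15 = 32.
Best is Robotics, HCI, and Crypto with total interest score 35.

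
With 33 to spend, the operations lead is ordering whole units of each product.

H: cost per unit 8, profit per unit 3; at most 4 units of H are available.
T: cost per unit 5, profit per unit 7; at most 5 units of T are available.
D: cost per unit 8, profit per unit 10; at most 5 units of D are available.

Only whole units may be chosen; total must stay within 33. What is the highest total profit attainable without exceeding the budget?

3×T and 2×D: cost 31 ≤ 33, profit 3·7 + 2·10 = 41.
5×T and 1×D: cost 33 ≤ 33, profit 5·7 + 1·10 = 45.
Best is 45.

45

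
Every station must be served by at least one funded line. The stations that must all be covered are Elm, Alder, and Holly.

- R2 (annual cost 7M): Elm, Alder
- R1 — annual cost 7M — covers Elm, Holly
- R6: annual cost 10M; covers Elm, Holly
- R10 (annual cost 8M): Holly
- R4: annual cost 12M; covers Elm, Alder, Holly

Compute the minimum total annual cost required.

This is a weighted set-cover instance.
The greedy cost-per-new-station heuristic would pick R2 and R1 for 14, but a cheaper cover exists.
R4 alone covers Elm, Alder, Holly — every station.
Total annual cost: 12.
No cover costs less than 12.

12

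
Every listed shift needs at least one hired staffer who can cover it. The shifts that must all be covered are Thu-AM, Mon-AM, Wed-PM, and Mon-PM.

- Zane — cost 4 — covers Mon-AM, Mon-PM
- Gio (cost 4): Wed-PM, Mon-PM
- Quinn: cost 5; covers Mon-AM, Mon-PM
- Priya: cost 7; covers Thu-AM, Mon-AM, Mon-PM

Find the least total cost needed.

The greedy cost-per-new-shift heuristic would pick Zane, Gio, and Priya for 15, but a cheaper cover exists.
Choose Gio and Priya: together they cover Thu-AM, Mon-AM, Wed-PM, Mon-PM — every shift.
Total cost: 4 + 7 = 11.
No cover costs less than 11.

11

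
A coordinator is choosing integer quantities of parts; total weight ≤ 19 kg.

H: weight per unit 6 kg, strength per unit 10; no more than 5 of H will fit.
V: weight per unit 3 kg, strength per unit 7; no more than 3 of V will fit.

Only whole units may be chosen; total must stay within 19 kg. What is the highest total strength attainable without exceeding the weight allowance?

34

This is a bounded integer knapsack.
2×H and 2×V: weight 18 ≤ 19, strength 2·10 + 2·7 = 34.
1×H and 3×V: weight 15 ≤ 19, strength 1·10 + 3·7 = 31.
Best is 34.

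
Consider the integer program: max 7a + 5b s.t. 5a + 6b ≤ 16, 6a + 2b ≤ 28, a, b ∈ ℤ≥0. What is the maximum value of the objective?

21

(a,b)=(3,0) is feasible, giving 21.
(a,b)=(2,1) is feasible, giving 19.
(a,b)=(2,0) is feasible, giving 14.
No feasible integer point exceeds 21.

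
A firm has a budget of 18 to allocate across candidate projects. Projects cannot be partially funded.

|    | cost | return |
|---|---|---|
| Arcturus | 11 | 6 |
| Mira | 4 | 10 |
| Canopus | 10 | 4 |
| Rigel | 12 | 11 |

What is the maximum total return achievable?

Allowing fractional choices, the relaxed optimum would be about 22.1, but projects are indivisible.
Mira + Canopus: cost 4 + 10 = 14 ≤ 18, return 10 + 4 = 14.
Arcturus + Mira: cost 11 + 4 = 15 ≤ 18, return 6 + 10 = 16.
Mira + Rigel: cost 4 + 12 = 16 ≤ 18, return 10 + 11 = 21.
Best is Mira and Rigel with total return 21.

21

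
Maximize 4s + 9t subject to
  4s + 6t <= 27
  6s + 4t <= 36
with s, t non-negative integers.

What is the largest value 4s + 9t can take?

36

(s,t)=(0,4): 4·0+6·4=24≤27, 6·0+4·4=16≤36, objective 36.
(s,t)=(1,3): 4·1+6·3=22≤27, 6·1+4·3=18≤36, objective 31.
(s,t)=(0,3): 4·0+6·3=18≤27, 6·0+4·3=12≤36, objective 27.
No feasible integer point exceeds 36.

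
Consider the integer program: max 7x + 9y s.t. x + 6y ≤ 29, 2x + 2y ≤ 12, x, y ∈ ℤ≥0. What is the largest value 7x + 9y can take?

The continuous relaxation peaks at (1.4, 4.6) with value 51.20; rounding to a feasible lattice point costs some objective.
(x,y)=(2,4): 1·2+6·4=26≤29, 2·2+2·4=12≤12, objective 50.
(x,y)=(3,3): 1·3+6·3=21≤29, 2·3+2·3=12≤12, objective 48.
(x,y)=(1,4): 1·1+6·4=25≤29, 2·1+2·4=10≤12, objective 43.
Maximum is 50 at (x,y)=(2,4).

50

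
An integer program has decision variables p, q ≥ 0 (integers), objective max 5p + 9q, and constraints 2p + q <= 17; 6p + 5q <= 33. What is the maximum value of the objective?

54

The continuous relaxation peaks at (0, 6.6) with value 59.40; rounding to a feasible lattice point costs some objective.
(p,q)=(0,6) is feasible, giving 54.
(p,q)=(1,5) is feasible, giving 50.
(p,q)=(0,5) is feasible, giving 45.
Maximum is 54 at (p,q)=(0,6).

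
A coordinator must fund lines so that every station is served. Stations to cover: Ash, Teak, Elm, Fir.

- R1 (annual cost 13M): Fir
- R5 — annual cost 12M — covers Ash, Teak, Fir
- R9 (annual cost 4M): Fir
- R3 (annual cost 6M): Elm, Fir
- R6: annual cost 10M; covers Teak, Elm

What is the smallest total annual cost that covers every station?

18

This is a weighted set-cover instance.
Choose R5 and R3: together they cover Ash, Teak, Elm, Fir — every station.
Total annual cost: 12 + 6 = 18.
No cover costs less than 18.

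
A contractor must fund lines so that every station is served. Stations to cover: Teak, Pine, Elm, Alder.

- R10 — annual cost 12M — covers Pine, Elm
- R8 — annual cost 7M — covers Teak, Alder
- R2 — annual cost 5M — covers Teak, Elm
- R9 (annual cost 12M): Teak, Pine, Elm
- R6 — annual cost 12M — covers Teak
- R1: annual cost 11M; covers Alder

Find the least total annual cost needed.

19

The greedy cost-per-new-station heuristic would pick R2, R8, and R10 for 24, but a cheaper cover exists.
Choose R10 and R8: together they cover Teak, Pine, Elm, Alder — every station.
Total annual cost: 12 + 7 = 19.
No cover costs less than 19.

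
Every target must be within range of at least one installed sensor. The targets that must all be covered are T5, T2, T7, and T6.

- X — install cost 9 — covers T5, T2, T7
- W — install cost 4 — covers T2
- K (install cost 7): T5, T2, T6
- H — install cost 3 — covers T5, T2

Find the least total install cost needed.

16

The greedy cost-per-new-target heuristic would pick H, K, and X for 19, but a cheaper cover exists.
Choose X and K: together they cover T5, T2, T7, T6 — every target.
Total install cost: 9 + 7 = 16.
No cover costs less than 16.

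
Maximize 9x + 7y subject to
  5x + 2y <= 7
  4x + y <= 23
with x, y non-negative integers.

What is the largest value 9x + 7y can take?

(x,y)=(0,3) is feasible, giving 21.
(x,y)=(0,2) is feasible, giving 14.
The best lattice point is (0,3), giving 21.

21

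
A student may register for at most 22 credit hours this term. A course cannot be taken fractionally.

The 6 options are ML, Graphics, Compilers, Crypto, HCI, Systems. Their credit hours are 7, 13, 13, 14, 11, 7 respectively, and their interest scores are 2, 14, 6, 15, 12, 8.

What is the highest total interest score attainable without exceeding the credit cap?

Graphics + Systems: credit hours 13 + 7 = 20 ≤ 22, interest score 14 + 8 = 22.
Crypto + Systems: credit hours 14 + 7 = 21 ≤ 22, interest score 15 + 8 = 23.
Best is Crypto and Systems with total interest score 23.

23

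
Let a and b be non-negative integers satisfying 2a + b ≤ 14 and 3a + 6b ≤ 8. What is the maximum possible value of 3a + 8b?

8

Relaxing integrality, the LP optimum is 10.67 at (a,b) = (0, 1.33), which is not an integer point.
(a,b)=(0,1): 2·0+1·1=1≤14, 3·0+6·1=6≤8, objective 8.
(a,b)=(1,0): 2·1+1·0=2≤14, 3·1+6·0=3≤8, objective 3.
(a,b)=(0,0): 2·0+1·0=0≤14, 3·0+6·0=0≤8, objective 0.
The best lattice point is (0,1), giving 8.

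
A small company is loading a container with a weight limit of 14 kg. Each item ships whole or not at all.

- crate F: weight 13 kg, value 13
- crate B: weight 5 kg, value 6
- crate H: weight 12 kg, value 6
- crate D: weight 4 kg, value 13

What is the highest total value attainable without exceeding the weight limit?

19

Treat it as a binary knapsack problem.
Allowing fractional choices, the relaxed optimum would be about 24.0, but items are indivisible.
crate D: weight 4 ≤ 14, value 13.
crate B + crate D: weight 5 + 4 = 9 ≤ 14, value 6 + 13 = 19.
crate F: weight 13 ≤ 14, value 13.
Best is crate B and crate D with total value 19.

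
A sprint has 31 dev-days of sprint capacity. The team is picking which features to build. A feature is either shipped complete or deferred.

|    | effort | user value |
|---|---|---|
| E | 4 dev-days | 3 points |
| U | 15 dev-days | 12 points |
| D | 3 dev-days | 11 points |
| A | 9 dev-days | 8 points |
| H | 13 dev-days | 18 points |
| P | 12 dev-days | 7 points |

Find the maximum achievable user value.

Take U, D, and H: effort 15 + 3 + 13 = 31 ≤ 31, user value 12 + 11 + 18 = 41.
No other feasible combination does better.

41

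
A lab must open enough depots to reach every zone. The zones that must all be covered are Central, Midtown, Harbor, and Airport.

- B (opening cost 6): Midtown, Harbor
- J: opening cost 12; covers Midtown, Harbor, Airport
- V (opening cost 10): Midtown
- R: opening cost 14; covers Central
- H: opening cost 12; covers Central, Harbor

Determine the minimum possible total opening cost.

24

This is a weighted set-cover instance.
Choose J and H: together they cover Central, Midtown, Harbor, Airport — every zone.
Total opening cost: 12 + 12 = 24.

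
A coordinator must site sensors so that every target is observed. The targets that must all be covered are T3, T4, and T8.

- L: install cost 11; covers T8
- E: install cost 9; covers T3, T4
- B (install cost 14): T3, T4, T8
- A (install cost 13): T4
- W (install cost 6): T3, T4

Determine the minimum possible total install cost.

14

The greedy cost-per-new-target heuristic would pick W and L for 17, but a cheaper cover exists.
B alone covers T3, T4, T8 — every target.
Total install cost: 14.
No cover costs less than 14.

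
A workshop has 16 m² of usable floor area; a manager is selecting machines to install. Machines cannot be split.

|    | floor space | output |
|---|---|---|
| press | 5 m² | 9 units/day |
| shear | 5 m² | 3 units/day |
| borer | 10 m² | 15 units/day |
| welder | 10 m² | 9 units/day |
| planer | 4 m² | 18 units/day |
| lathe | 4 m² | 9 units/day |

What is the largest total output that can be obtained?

36

Treat it as a binary knapsack problem.
Allowing fractional choices, the relaxed optimum would be about 40.5, but machines are indivisible.
shear + planer + lathe: floor space 5 + 4 + 4 = 13 ≤ 16, output 3 + 18 + 9 = 30.
press + planer + lathe: floor space 5 + 4 + 4 = 13 ≤ 16, output 9 + 18 + 9 = 36.
borer + planer: floor space 10 + 4 = 14 ≤ 16, output 15 + 18 = 33.
Best is press, planer, and lathe with total output 36.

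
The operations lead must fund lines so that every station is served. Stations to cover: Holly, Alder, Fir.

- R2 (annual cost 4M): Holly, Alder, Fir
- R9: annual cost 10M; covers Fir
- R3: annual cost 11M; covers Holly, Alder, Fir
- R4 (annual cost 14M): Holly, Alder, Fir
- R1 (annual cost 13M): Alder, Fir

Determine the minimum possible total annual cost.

4

R2 alone covers Holly, Alder, Fir — every station.
Total annual cost: 4.
No cover costs less than 4.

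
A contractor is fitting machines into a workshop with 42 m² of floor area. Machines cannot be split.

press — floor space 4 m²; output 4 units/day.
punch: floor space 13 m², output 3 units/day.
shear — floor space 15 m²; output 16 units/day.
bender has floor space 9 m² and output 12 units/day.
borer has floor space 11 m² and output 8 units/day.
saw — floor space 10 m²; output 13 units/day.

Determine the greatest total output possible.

45

Take press, shear, bender, and saw: floor space 4 + 15 + 9 + 10 = 38 ≤ 42, output 4 + 16 + 12 + 13 = 45.
No other feasible combination does better.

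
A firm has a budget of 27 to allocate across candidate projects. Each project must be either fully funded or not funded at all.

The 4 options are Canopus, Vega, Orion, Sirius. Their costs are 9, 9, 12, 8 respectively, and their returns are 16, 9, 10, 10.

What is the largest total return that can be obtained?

35

Treat it as a binary knapsack problem.
Allowing fractional choices, the relaxed optimum would be about 35.8, but projects are indivisible.
Canopus + Vega + Sirius: cost 9 + 9 + 8 = 26 ≤ 27, return 16 + 9 + 10 = 35.
Canopus + Sirius: cost 9 + 8 = 17 ≤ 27, return 16 + 10 = 26.
Best is Canopus, Vega, and Sirius with total return 35.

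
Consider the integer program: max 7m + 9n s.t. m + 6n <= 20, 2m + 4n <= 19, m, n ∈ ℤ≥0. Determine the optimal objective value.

63

The continuous relaxation peaks at (9.5, 0) with value 66.50; rounding to a feasible lattice point costs some objective.
(m,n)=(9,0): 1·9+6·0=9≤20, 2·9+4·0=18≤19, objective 63.
(m,n)=(8,0): 1·8+6·0=8≤20, 2·8+4·0=16≤19, objective 56.
Maximum is 63 at (m,n)=(9,0).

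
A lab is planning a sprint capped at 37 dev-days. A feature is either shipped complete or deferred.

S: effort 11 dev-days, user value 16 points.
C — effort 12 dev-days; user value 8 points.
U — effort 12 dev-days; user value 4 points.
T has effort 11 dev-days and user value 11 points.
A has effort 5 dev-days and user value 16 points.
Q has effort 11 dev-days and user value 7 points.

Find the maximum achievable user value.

S + T + A: effort 11 + 11 + 5 = 27 ≤ 37, user value 16 + 11 + 16 = 43.
S + C + A: effort 11 + 12 + 5 = 28 ≤ 37, user value 16 + 8 + 16 = 40.
Best is S, T, and A with total user value 43.

43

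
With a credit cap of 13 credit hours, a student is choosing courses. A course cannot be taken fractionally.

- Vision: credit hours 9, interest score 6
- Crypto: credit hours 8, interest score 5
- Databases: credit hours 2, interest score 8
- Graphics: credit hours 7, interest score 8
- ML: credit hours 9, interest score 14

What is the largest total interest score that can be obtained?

22

This is an integer program with binary decision variables.
Allowing fractional choices, the relaxed optimum would be about 24.3, but courses are indivisible.
Databases + ML: credit hours 2 + 9 = 11 ≤ 13, interest score 8 + 14 = 22.
Databases + Graphics: credit hours 2 + 7 = 9 ≤ 13, interest score 8 + 8 = 16.
Best is Databases and ML with total interest score 22.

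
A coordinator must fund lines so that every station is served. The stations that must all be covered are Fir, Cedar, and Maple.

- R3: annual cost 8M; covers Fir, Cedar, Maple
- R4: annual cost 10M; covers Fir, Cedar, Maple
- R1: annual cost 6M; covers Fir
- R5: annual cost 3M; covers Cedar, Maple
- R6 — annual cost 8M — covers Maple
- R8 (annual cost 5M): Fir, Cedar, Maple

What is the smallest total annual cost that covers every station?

R8 alone covers Fir, Cedar, Maple — every station.
Total annual cost: 5.

5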